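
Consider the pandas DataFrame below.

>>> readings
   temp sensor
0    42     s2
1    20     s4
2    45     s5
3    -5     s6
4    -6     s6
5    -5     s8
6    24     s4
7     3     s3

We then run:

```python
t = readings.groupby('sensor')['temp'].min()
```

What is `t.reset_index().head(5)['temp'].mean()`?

20.8

group by sensor, min of temp:
sensor
s2    42
s3     3
s4    20
s5    45
s6    -6
s8    -5
Name: temp, dtype: int64
reset_index():
  sensor  temp
0     s2    42
1     s3     3
2     s4    20
3     s5    45
4     s6    -6
5     s8    -5
take first 5 rows:
  sensor  temp
0     s2    42
1     s3     3
2     s4    20
3     s5    45
4     s6    -6
Taking the mean of column 'temp' gives 20.8.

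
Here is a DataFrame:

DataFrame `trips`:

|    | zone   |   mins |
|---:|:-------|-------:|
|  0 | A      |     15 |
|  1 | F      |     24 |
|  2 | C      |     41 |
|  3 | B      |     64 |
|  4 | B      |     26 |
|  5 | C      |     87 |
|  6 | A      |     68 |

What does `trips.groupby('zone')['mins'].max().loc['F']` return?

24

group by zone, max of mins:
zone
A    68
B    64
C    87
F    24
Name: mins, dtype: int64
Taking the value at index 'F' gives 24.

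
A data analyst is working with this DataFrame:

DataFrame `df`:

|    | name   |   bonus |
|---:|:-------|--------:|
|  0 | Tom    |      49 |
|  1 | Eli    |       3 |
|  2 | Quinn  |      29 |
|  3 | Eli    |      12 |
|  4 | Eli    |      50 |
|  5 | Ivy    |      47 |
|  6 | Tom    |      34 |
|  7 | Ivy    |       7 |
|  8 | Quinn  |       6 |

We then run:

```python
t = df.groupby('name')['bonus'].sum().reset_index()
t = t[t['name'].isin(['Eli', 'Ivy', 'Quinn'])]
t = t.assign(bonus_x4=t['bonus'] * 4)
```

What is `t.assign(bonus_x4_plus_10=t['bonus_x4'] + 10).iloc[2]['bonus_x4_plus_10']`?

group by name, sum of bonus:
name
Eli      65
Ivy      54
Quinn    35
Tom      83
Name: bonus, dtype: int64
reset_index():
    name  bonus
0    Eli     65
1    Ivy     54
2  Quinn     35
3    Tom     83
filter rows where name in ['Eli', 'Ivy', 'Quinn']:
    name  bonus
0    Eli     65
1    Ivy     54
2  Quinn     35
add column bonus_x4 = t['bonus'] * 4:
    name  bonus  bonus_x4
0    Eli     65       260
1    Ivy     54       216
2  Quinn     35       140
add column bonus_x4_plus_10 = t['bonus_x4'] + 10:
    name  bonus  bonus_x4  bonus_x4_plus_10
0    Eli     65       260               270
1    Ivy     54       216               226
2  Quinn     35       140               150

150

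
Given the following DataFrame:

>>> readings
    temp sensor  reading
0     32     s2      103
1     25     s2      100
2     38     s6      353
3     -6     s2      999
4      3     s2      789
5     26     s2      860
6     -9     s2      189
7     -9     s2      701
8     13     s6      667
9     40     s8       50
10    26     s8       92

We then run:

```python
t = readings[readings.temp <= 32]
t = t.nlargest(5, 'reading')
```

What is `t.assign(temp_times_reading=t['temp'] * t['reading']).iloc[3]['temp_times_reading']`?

filter rows where temp <= 32:
    temp sensor  reading
0     32     s2      103
1     25     s2      100
3     -6     s2      999
4      3     s2      789
5     26     s2      860
6     -9     s2      189
7     -9     s2      701
8     13     s6      667
10    26     s8       92
take 5 rows with largest reading:
   temp sensor  reading
3    -6     s2      999
5    26     s2      860
4     3     s2      789
7    -9     s2      701
8    13     s6      667
add column temp_times_reading = t['temp'] * t['reading']:
   temp sensor  reading  temp_times_reading
3    -6     s2      999               -5994
5    26     s2      860               22360
4     3     s2      789                2367
7    -9     s2      701               -6309
8    13     s6      667                8671
Then the value at position 3, column 'temp_times_reading': -6309

-6309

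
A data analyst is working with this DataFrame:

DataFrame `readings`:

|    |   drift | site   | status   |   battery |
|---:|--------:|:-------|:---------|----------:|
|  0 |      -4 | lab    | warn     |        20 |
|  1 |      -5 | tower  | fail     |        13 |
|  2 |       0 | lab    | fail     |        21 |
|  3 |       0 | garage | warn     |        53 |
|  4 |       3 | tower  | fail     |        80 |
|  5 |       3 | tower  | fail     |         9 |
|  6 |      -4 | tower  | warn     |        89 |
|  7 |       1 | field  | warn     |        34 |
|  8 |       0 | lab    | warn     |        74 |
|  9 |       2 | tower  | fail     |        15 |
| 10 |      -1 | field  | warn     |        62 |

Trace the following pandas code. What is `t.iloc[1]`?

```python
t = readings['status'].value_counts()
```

5

value_counts of status:
status
warn    6
fail    5
Name: count, dtype: int64
So iloc[1] = 5.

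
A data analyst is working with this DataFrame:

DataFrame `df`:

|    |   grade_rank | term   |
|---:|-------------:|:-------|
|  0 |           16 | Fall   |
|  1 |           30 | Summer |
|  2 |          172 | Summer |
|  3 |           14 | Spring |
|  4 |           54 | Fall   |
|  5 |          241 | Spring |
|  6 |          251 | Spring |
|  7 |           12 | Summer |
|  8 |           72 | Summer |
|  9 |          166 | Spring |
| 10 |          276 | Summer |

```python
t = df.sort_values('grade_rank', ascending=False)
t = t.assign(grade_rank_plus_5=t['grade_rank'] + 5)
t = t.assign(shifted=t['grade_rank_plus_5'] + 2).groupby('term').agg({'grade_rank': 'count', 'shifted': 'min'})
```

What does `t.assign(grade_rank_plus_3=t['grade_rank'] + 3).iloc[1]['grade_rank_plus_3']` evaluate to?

7

sort by grade_rank descending:
    grade_rank    term
10         276  Summer
6          251  Spring
5          241  Spring
2          172  Summer
9          166  Spring
8           72  Summer
4           54    Fall
1           30  Summer
0           16    Fall
3           14  Spring
7           12  Summer
add column grade_rank_plus_5 = t['grade_rank'] + 5:
    grade_rank    term  grade_rank_plus_5
10         276  Summer                281
6          251  Spring                256
5          241  Spring                246
2          172  Summer                177
9          166  Spring                171
8           72  Summer                 77
4           54    Fall                 59
1           30  Summer                 35
0           16    Fall                 21
3           14  Spring                 19
7           12  Summer                 17
add column shifted = t['grade_rank_plus_5'] + 2:
    grade_rank    term  grade_rank_plus_5  shifted
10         276  Summer                281      283
6          251  Spring                256      258
5          241  Spring                246      248
2          172  Summer                177      179
9          166  Spring                171      173
8           72  Summer                 77       79
4           54    Fall                 59       61
1           30  Summer                 35       37
0           16    Fall                 21       23
3           14  Spring                 19       21
7           12  Summer                 17       19
group by term: count(grade_rank), min(shifted):
        grade_rank  shifted
term                       
Fall             2       23
Spring           4       21
Summer           5       19
add column grade_rank_plus_3 = t['grade_rank'] + 3:
        grade_rank  shifted  grade_rank_plus_3
term                                          
Fall             2       23                  5
Spring           4       21                  7
Summer           5       19                  8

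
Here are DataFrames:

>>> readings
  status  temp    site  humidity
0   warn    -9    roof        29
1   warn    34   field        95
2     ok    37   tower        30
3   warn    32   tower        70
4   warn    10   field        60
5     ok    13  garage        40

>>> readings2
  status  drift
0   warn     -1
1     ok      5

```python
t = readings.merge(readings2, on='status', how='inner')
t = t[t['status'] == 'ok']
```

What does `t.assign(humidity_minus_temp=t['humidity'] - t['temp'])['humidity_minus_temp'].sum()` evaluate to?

merge on 'status' (how='inner') → 6 rows:
  status  temp    site  humidity  drift
0   warn    -9    roof        29     -1
1   warn    34   field        95     -1
2     ok    37   tower        30      5
3   warn    32   tower        70     -1
4   warn    10   field        60     -1
5     ok    13  garage        40      5
filter rows where status == 'ok':
  status  temp    site  humidity  drift
2     ok    37   tower        30      5
5     ok    13  garage        40      5
add column humidity_minus_temp = t['humidity'] - t['temp']:
  status  temp    site  humidity  drift  humidity_minus_temp
2     ok    37   tower        30      5                   -7
5     ok    13  garage        40      5                   27
Hence 20.

20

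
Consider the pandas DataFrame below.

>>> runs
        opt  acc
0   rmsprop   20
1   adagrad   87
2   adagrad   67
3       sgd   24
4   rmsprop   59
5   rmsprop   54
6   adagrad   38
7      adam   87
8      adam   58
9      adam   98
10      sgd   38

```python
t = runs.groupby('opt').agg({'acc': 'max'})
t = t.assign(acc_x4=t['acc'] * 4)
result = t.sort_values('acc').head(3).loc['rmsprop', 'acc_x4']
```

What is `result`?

group by opt, max of acc:
         acc
opt         
adagrad   87
adam      98
rmsprop   59
sgd       38
add column acc_x4 = t['acc'] * 4:
         acc  acc_x4
opt                 
adagrad   87     348
adam      98     392
rmsprop   59     236
sgd       38     152
sort by acc:
         acc  acc_x4
opt                 
sgd       38     152
rmsprop   59     236
adagrad   87     348
adam      98     392
take first 3 rows:
         acc  acc_x4
opt                 
sgd       38     152
rmsprop   59     236
adagrad   87     348

236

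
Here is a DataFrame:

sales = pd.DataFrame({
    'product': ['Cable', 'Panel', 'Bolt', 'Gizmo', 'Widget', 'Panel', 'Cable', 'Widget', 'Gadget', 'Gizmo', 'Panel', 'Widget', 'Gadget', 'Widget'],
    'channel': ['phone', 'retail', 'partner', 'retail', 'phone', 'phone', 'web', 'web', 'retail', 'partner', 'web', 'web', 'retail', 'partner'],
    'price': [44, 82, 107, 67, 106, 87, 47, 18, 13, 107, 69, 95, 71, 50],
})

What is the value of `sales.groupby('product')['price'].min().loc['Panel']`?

69

group by product, min of price:
product
Bolt      107
Cable      44
Gadget     13
Gizmo      67
Panel      69
Widget     18
Name: price, dtype: int64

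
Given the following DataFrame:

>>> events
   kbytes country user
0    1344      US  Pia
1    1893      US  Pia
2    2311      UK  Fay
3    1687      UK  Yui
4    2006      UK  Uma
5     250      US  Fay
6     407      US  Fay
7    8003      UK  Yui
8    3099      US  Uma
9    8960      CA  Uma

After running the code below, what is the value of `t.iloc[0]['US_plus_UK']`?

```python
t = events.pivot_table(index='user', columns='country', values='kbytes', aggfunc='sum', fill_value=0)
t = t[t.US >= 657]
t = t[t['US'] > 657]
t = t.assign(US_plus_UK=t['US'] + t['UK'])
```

pivot: rows=user, cols=country, sum(kbytes):
country    CA    UK    US
user                     
Fay         0  2311   657
Pia         0     0  3237
Uma      8960  2006  3099
Yui         0  9690     0
filter rows where US >= 657:
country    CA    UK    US
user                     
Fay         0  2311   657
Pia         0     0  3237
Uma      8960  2006  3099
filter rows where US > 657:
country    CA    UK    US
user                     
Pia         0     0  3237
Uma      8960  2006  3099
add column US_plus_UK = t['US'] + t['UK']:
country    CA    UK    US  US_plus_UK
user                                 
Pia         0     0  3237        3237
Uma      8960  2006  3099        5105
The value at position 0, column 'US_plus_UK' is 3237.

3237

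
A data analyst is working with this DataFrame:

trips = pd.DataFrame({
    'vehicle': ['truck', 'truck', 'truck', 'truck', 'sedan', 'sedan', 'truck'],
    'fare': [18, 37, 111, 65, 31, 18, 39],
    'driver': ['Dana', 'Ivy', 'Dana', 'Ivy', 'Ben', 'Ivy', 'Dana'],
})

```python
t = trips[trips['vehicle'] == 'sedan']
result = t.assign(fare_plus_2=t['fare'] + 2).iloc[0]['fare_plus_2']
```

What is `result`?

33

filter rows where vehicle == 'sedan':
  vehicle  fare driver
4   sedan    31    Ben
5   sedan    18    Ivy
add column fare_plus_2 = t['fare'] + 2:
  vehicle  fare driver  fare_plus_2
4   sedan    31    Ben           33
5   sedan    18    Ivy           20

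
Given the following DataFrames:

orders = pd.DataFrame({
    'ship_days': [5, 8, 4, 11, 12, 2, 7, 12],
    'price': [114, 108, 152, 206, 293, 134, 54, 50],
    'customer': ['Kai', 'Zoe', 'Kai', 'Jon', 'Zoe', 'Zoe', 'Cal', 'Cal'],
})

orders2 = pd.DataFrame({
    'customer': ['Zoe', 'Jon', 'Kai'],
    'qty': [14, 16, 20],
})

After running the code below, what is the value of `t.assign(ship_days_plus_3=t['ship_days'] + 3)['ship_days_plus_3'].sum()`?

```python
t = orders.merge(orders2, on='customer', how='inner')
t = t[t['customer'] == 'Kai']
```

merge on 'customer' (how='inner') → 6 rows:
   ship_days  price customer  qty
0          5    114      Kai   20
1          8    108      Zoe   14
2          4    152      Kai   20
3         11    206      Jon   16
4         12    293      Zoe   14
5          2    134      Zoe   14
filter rows where customer == 'Kai':
   ship_days  price customer  qty
0          5    114      Kai   20
2          4    152      Kai   20
add column ship_days_plus_3 = t['ship_days'] + 3:
   ship_days  price customer  qty  ship_days_plus_3
0          5    114      Kai   20                 8
2          4    152      Kai   20                 7
Reading off the sum of column 'ship_days_plus_3', we get 15.

15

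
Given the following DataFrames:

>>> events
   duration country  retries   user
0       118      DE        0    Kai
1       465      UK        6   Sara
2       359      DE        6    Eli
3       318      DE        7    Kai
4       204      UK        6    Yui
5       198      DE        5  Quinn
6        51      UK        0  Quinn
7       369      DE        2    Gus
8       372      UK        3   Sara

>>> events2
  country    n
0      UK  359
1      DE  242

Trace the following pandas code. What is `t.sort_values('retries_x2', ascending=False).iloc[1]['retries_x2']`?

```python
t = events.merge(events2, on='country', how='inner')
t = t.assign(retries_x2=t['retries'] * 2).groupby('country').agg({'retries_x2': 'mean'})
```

7.5

merge on 'country' (how='inner') → 9 rows:
   duration country  retries   user    n
0       118      DE        0    Kai  242
1       465      UK        6   Sara  359
2       359      DE        6    Eli  242
3       318      DE        7    Kai  242
4       204      UK        6    Yui  359
5       198      DE        5  Quinn  242
6        51      UK        0  Quinn  359
7       369      DE        2    Gus  242
8       372      UK        3   Sara  359
add column retries_x2 = t['retries'] * 2:
   duration country  retries   user    n  retries_x2
0       118      DE        0    Kai  242           0
1       465      UK        6   Sara  359          12
2       359      DE        6    Eli  242          12
3       318      DE        7    Kai  242          14
4       204      UK        6    Yui  359          12
5       198      DE        5  Quinn  242          10
6        51      UK        0  Quinn  359           0
7       369      DE        2    Gus  242           4
8       372      UK        3   Sara  359           6
group by country, mean of retries_x2:
         retries_x2
country            
DE              8.0
UK              7.5
sort by retries_x2 descending:
         retries_x2
country            
DE              8.0
UK              7.5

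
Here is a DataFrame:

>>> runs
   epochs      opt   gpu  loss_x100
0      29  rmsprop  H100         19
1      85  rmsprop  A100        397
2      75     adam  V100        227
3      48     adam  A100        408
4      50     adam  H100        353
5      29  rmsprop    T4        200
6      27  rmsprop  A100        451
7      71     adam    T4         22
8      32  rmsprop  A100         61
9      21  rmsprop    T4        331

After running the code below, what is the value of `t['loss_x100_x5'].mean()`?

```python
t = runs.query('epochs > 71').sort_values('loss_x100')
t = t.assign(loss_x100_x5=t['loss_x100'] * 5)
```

1560.0

filter rows where epochs > 71:
   epochs      opt   gpu  loss_x100
1      85  rmsprop  A100        397
2      75     adam  V100        227
sort by loss_x100:
   epochs      opt   gpu  loss_x100
2      75     adam  V100        227
1      85  rmsprop  A100        397
add column loss_x100_x5 = t['loss_x100'] * 5:
   epochs      opt   gpu  loss_x100  loss_x100_x5
2      75     adam  V100        227          1135
1      85  rmsprop  A100        397          1985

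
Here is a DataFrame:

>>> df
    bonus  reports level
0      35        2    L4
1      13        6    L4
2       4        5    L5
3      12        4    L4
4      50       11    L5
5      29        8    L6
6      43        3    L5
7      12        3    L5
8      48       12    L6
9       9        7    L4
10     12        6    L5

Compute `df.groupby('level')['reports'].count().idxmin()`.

L6

group by level, count of reports:
level
L4    4
L5    5
L6    2
Name: reports, dtype: int64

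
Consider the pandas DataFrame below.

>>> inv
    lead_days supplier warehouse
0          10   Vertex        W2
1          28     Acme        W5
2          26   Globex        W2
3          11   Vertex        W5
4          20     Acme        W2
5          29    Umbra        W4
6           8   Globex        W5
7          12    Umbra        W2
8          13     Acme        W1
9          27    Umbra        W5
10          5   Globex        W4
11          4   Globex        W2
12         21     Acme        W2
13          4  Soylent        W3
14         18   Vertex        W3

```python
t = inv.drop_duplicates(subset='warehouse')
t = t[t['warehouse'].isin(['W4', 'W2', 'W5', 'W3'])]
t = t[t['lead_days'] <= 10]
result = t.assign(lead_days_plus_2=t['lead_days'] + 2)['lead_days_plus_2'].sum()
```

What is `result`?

drop duplicate warehouse (keep=first):
    lead_days supplier warehouse
0          10   Vertex        W2
1          28     Acme        W5
5          29    Umbra        W4
8          13     Acme        W1
13          4  Soylent        W3
filter rows where warehouse in ['W4', 'W2', 'W5', 'W3']:
    lead_days supplier warehouse
0          10   Vertex        W2
1          28     Acme        W5
5          29    Umbra        W4
13          4  Soylent        W3
filter rows where lead_days <= 10:
    lead_days supplier warehouse
0          10   Vertex        W2
13          4  Soylent        W3
add column lead_days_plus_2 = t['lead_days'] + 2:
    lead_days supplier warehouse  lead_days_plus_2
0          10   Vertex        W2                12
13          4  Soylent        W3                 6
Reading off the sum of column 'lead_days_plus_2', we get 18.

18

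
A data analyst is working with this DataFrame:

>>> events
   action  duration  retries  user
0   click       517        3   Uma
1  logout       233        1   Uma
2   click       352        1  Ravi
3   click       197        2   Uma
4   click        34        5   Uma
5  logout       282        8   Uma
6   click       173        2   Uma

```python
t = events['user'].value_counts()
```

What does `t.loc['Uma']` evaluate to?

value_counts of user:
user
Uma     6
Ravi    1
Name: count, dtype: int64
The value at index 'Uma' is 6.

6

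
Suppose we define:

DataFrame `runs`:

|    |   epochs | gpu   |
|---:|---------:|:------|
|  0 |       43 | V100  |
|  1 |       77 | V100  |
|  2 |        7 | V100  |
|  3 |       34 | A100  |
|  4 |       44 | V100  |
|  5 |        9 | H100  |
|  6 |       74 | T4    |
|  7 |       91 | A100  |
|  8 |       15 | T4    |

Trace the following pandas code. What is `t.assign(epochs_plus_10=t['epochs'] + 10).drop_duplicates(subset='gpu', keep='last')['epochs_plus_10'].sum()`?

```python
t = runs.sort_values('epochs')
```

291

sort by epochs:
   epochs   gpu
2       7  V100
5       9  H100
8      15    T4
3      34  A100
0      43  V100
4      44  V100
6      74    T4
1      77  V100
7      91  A100
add column epochs_plus_10 = t['epochs'] + 10:
   epochs   gpu  epochs_plus_10
2       7  V100              17
5       9  H100              19
8      15    T4              25
3      34  A100              44
0      43  V100              53
4      44  V100              54
6      74    T4              84
1      77  V100              87
7      91  A100             101
drop duplicate gpu (keep=last):
   epochs   gpu  epochs_plus_10
5       9  H100              19
6      74    T4              84
1      77  V100              87
7      91  A100             101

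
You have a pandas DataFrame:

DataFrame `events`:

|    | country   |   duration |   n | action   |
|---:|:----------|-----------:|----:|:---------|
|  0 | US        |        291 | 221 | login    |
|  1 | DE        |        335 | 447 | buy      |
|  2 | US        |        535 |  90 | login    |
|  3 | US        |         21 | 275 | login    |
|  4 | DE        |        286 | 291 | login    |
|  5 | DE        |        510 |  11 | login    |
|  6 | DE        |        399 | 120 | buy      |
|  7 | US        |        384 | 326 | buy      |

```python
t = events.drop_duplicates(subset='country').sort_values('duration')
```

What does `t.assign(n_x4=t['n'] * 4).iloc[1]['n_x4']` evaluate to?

1788

drop duplicate country (keep=first):
  country  duration    n action
0      US       291  221  login
1      DE       335  447    buy
sort by duration:
  country  duration    n action
0      US       291  221  login
1      DE       335  447    buy
add column n_x4 = t['n'] * 4:
  country  duration    n action  n_x4
0      US       291  221  login   884
1      DE       335  447    buy  1788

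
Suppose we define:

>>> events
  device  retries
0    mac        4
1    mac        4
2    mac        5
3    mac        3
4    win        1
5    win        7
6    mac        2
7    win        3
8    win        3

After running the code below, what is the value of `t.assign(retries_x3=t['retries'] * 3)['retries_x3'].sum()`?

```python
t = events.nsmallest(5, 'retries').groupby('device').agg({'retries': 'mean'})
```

take 5 rows with smallest retries:
  device  retries
4    win        1
6    mac        2
3    mac        3
7    win        3
8    win        3
group by device, mean of retries:
         retries
device          
mac     2.500000
win     2.333333
add column retries_x3 = t['retries'] * 3:
         retries  retries_x3
device                      
mac     2.500000         7.5
win     2.333333         7.0
So sum() = 14.5.

14.5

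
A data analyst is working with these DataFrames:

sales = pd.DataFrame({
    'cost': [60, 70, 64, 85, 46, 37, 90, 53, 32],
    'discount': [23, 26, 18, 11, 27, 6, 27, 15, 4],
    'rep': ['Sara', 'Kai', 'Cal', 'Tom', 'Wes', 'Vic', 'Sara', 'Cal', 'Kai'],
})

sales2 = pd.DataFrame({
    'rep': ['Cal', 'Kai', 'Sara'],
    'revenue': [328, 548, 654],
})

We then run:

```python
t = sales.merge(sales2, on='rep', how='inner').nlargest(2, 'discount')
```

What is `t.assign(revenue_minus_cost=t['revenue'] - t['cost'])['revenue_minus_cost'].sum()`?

1042

merge on 'rep' (how='inner') → 6 rows:
   cost  discount   rep  revenue
0    60        23  Sara      654
1    70        26   Kai      548
2    64        18   Cal      328
3    90        27  Sara      654
4    53        15   Cal      328
5    32         4   Kai      548
take 2 rows with largest discount:
   cost  discount   rep  revenue
3    90        27  Sara      654
1    70        26   Kai      548
add column revenue_minus_cost = t['revenue'] - t['cost']:
   cost  discount   rep  revenue  revenue_minus_cost
3    90        27  Sara      654                 564
1    70        26   Kai      548                 478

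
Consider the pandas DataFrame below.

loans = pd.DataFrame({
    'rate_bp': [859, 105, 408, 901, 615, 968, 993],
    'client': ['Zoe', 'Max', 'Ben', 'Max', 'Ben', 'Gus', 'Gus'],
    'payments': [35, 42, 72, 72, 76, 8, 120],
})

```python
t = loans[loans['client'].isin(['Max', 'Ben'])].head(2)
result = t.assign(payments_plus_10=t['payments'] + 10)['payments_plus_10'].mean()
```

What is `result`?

67.0

filter rows where client in ['Max', 'Ben']:
   rate_bp client  payments
1      105    Max        42
2      408    Ben        72
3      901    Max        72
4      615    Ben        76
take first 2 rows:
   rate_bp client  payments
1      105    Max        42
2      408    Ben        72
add column payments_plus_10 = t['payments'] + 10:
   rate_bp client  payments  payments_plus_10
1      105    Max        42                52
2      408    Ben        72                82
So mean() = 67.0.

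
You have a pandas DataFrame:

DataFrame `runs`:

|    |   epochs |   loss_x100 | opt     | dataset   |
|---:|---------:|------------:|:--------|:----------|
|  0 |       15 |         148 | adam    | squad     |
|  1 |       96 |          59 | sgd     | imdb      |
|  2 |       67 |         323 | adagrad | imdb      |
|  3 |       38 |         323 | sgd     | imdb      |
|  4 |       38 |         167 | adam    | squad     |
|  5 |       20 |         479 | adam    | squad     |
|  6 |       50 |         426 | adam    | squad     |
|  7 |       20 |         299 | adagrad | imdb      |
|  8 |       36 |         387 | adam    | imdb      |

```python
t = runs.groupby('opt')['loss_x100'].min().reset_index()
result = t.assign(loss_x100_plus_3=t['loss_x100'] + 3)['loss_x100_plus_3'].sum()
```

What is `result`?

515

group by opt, min of loss_x100:
opt
adagrad    299
adam       148
sgd         59
Name: loss_x100, dtype: int64
reset_index():
       opt  loss_x100
0  adagrad        299
1     adam        148
2      sgd         59
add column loss_x100_plus_3 = t['loss_x100'] + 3:
       opt  loss_x100  loss_x100_plus_3
0  adagrad        299               302
1     adam        148               151
2      sgd         59                62
Reading off the sum of column 'loss_x100_plus_3', we get 515.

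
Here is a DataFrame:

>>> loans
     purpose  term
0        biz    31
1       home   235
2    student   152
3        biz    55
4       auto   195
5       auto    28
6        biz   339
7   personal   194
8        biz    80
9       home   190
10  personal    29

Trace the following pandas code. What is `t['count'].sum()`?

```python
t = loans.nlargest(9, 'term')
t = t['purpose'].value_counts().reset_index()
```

take 9 rows with largest term:
    purpose  term
6       biz   339
1      home   235
4      auto   195
7  personal   194
9      home   190
2   student   152
8       biz    80
3       biz    55
0       biz    31
value_counts of purpose:
purpose
biz         4
home        2
auto        1
personal    1
student     1
Name: count, dtype: int64
reset_index():
    purpose  count
0       biz      4
1      home      2
2      auto      1
3  personal      1
4   student      1
The sum of column 'count' is 9.

9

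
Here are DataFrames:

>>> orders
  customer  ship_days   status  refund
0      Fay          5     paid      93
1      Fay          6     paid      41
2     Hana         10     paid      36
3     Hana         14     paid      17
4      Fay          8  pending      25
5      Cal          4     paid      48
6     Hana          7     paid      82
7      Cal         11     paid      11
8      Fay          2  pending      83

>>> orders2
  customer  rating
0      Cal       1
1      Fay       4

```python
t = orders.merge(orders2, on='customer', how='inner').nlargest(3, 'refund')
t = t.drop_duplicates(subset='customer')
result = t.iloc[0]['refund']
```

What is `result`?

93

merge on 'customer' (how='inner') → 6 rows:
  customer  ship_days   status  refund  rating
0      Fay          5     paid      93       4
1      Fay          6     paid      41       4
2      Fay          8  pending      25       4
3      Cal          4     paid      48       1
4      Cal         11     paid      11       1
5      Fay          2  pending      83       4
take 3 rows with largest refund:
  customer  ship_days   status  refund  rating
0      Fay          5     paid      93       4
5      Fay          2  pending      83       4
3      Cal          4     paid      48       1
drop duplicate customer (keep=first):
  customer  ship_days status  refund  rating
0      Fay          5   paid      93       4
3      Cal          4   paid      48       1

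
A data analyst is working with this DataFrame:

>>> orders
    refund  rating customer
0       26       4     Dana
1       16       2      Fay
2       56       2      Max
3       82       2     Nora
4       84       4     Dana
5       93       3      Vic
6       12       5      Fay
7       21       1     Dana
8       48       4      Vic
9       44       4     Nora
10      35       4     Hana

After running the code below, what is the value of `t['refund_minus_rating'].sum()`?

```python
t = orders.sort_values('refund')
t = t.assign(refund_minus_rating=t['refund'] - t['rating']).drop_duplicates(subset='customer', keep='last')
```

sort by refund:
    refund  rating customer
6       12       5      Fay
1       16       2      Fay
7       21       1     Dana
0       26       4     Dana
10      35       4     Hana
9       44       4     Nora
8       48       4      Vic
2       56       2      Max
3       82       2     Nora
4       84       4     Dana
5       93       3      Vic
add column refund_minus_rating = t['refund'] - t['rating']:
    refund  rating customer  refund_minus_rating
6       12       5      Fay                    7
1       16       2      Fay                   14
7       21       1     Dana                   20
0       26       4     Dana                   22
10      35       4     Hana                   31
9       44       4     Nora                   40
8       48       4      Vic                   44
2       56       2      Max                   54
3       82       2     Nora                   80
4       84       4     Dana                   80
5       93       3      Vic                   90
drop duplicate customer (keep=last):
    refund  rating customer  refund_minus_rating
1       16       2      Fay                   14
10      35       4     Hana                   31
2       56       2      Max                   54
3       82       2     Nora                   80
4       84       4     Dana                   80
5       93       3      Vic                   90

349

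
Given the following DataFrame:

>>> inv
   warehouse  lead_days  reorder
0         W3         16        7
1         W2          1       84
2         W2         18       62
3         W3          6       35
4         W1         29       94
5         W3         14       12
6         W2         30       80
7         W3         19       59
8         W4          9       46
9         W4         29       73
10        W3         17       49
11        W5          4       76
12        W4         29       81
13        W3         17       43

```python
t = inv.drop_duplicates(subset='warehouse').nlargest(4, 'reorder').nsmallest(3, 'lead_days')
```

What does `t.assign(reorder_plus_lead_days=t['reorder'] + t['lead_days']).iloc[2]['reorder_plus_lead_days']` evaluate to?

55

drop duplicate warehouse (keep=first):
   warehouse  lead_days  reorder
0         W3         16        7
1         W2          1       84
4         W1         29       94
8         W4          9       46
11        W5          4       76
take 4 rows with largest reorder:
   warehouse  lead_days  reorder
4         W1         29       94
1         W2          1       84
11        W5          4       76
8         W4          9       46
take 3 rows with smallest lead_days:
   warehouse  lead_days  reorder
1         W2          1       84
11        W5          4       76
8         W4          9       46
add column reorder_plus_lead_days = t['reorder'] + t['lead_days']:
   warehouse  lead_days  reorder  reorder_plus_lead_days
1         W2          1       84                      85
11        W5          4       76                      80
8         W4          9       46                      55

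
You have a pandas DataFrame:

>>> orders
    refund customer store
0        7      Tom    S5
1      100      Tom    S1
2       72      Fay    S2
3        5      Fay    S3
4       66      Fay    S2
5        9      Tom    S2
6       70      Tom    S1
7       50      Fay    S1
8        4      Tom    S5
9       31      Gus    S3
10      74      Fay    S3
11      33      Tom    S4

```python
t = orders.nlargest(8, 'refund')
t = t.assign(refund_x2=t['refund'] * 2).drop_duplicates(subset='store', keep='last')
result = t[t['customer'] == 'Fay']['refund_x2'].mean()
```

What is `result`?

take 8 rows with largest refund:
    refund customer store
1      100      Tom    S1
10      74      Fay    S3
2       72      Fay    S2
6       70      Tom    S1
4       66      Fay    S2
7       50      Fay    S1
11      33      Tom    S4
9       31      Gus    S3
add column refund_x2 = t['refund'] * 2:
    refund customer store  refund_x2
1      100      Tom    S1        200
10      74      Fay    S3        148
2       72      Fay    S2        144
6       70      Tom    S1        140
4       66      Fay    S2        132
7       50      Fay    S1        100
11      33      Tom    S4         66
9       31      Gus    S3         62
drop duplicate store (keep=last):
    refund customer store  refund_x2
4       66      Fay    S2        132
7       50      Fay    S1        100
11      33      Tom    S4         66
9       31      Gus    S3         62
filter rows where customer == 'Fay':
   refund customer store  refund_x2
4      66      Fay    S2        132
7      50      Fay    S1        100
Reading off the mean of column 'refund_x2', we get 116.0.

116.0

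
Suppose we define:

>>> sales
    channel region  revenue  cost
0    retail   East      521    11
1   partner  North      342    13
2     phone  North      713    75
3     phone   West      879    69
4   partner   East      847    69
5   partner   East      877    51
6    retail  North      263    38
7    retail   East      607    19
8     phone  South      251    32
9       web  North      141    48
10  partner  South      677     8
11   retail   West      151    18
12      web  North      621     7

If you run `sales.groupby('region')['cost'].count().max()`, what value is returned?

group by region, count of cost:
region
East     4
North    5
South    2
West     2
Name: cost, dtype: int64
max of the resulting series → 5

5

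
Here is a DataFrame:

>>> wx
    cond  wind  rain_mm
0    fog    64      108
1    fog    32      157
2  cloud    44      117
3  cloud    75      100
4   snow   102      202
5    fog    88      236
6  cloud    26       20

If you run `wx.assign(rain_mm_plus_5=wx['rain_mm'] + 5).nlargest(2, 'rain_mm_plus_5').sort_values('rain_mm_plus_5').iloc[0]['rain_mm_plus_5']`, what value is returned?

207

add column rain_mm_plus_5 = wx['rain_mm'] + 5:
    cond  wind  rain_mm  rain_mm_plus_5
0    fog    64      108             113
1    fog    32      157             162
2  cloud    44      117             122
3  cloud    75      100             105
4   snow   102      202             207
5    fog    88      236             241
6  cloud    26       20              25
take 2 rows with largest rain_mm_plus_5:
   cond  wind  rain_mm  rain_mm_plus_5
5   fog    88      236             241
4  snow   102      202             207
sort by rain_mm_plus_5:
   cond  wind  rain_mm  rain_mm_plus_5
4  snow   102      202             207
5   fog    88      236             241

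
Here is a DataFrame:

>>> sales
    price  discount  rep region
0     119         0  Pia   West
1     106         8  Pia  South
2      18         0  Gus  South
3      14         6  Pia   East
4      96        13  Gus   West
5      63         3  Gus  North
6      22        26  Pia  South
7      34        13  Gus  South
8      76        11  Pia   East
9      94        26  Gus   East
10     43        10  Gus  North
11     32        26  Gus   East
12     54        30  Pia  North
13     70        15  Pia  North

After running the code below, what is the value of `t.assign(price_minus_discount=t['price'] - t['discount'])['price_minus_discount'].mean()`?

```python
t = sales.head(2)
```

take first 2 rows:
   price  discount  rep region
0    119         0  Pia   West
1    106         8  Pia  South
add column price_minus_discount = t['price'] - t['discount']:
   price  discount  rep region  price_minus_discount
0    119         0  Pia   West                   119
1    106         8  Pia  South                    98
Taking the mean of column 'price_minus_discount' gives 108.5.

108.5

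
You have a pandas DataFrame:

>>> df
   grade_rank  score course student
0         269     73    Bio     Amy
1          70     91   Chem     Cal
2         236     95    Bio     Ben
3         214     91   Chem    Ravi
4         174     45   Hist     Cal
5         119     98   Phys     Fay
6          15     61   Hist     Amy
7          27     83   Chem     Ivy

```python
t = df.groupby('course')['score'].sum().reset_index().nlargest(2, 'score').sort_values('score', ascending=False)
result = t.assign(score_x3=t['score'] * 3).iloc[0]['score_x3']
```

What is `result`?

group by course, sum of score:
course
Bio     168
Chem    265
Hist    106
Phys     98
Name: score, dtype: int64
reset_index():
  course  score
0    Bio    168
1   Chem    265
2   Hist    106
3   Phys     98
take 2 rows with largest score:
  course  score
1   Chem    265
0    Bio    168
sort by score descending:
  course  score
1   Chem    265
0    Bio    168
add column score_x3 = t['score'] * 3:
  course  score  score_x3
1   Chem    265       795
0    Bio    168       504
Reading off the value at position 0, column 'score_x3', we get 795.

795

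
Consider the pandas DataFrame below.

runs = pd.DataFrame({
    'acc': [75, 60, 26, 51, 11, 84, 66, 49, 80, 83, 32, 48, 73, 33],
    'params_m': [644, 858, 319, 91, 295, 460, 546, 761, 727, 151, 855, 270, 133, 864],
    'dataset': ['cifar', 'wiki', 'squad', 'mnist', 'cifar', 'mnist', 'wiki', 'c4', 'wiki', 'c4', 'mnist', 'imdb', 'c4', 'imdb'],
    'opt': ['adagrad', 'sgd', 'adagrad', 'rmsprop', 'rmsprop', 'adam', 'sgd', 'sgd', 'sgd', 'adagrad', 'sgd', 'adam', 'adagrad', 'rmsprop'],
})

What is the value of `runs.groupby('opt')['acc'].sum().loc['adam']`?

132

group by opt, sum of acc:
opt
adagrad    257
adam       132
rmsprop     95
sgd        287
Name: acc, dtype: int64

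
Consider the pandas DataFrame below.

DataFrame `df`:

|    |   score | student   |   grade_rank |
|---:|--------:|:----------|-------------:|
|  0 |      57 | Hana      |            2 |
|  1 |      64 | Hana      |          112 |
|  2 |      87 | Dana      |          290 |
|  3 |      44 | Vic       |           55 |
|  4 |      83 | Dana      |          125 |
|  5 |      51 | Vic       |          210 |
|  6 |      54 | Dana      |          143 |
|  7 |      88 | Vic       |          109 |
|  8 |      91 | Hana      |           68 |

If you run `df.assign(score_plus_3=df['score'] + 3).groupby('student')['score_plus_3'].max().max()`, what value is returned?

add column score_plus_3 = df['score'] + 3:
   score student  grade_rank  score_plus_3
0     57    Hana           2            60
1     64    Hana         112            67
2     87    Dana         290            90
3     44     Vic          55            47
4     83    Dana         125            86
5     51     Vic         210            54
6     54    Dana         143            57
7     88     Vic         109            91
8     91    Hana          68            94
group by student, max of score_plus_3:
student
Dana    90
Hana    94
Vic     91
Name: score_plus_3, dtype: int64
The max of the resulting series is 94.

94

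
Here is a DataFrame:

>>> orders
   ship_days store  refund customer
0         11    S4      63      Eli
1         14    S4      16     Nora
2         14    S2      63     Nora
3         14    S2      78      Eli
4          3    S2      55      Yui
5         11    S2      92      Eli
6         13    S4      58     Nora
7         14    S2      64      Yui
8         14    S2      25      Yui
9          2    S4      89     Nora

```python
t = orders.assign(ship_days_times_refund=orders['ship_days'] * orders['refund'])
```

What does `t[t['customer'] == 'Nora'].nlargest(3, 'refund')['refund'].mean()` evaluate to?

add column ship_days_times_refund = orders['ship_days'] * orders['refund']:
   ship_days store  refund customer  ship_days_times_refund
0         11    S4      63      Eli                     693
1         14    S4      16     Nora                     224
2         14    S2      63     Nora                     882
3         14    S2      78      Eli                    1092
4          3    S2      55      Yui                     165
5         11    S2      92      Eli                    1012
6         13    S4      58     Nora                     754
7         14    S2      64      Yui                     896
8         14    S2      25      Yui                     350
9          2    S4      89     Nora                     178
filter rows where customer == 'Nora':
   ship_days store  refund customer  ship_days_times_refund
1         14    S4      16     Nora                     224
2         14    S2      63     Nora                     882
6         13    S4      58     Nora                     754
9          2    S4      89     Nora                     178
take 3 rows with largest refund:
   ship_days store  refund customer  ship_days_times_refund
9          2    S4      89     Nora                     178
2         14    S2      63     Nora                     882
6         13    S4      58     Nora                     754
So mean() = 70.0.

70.0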